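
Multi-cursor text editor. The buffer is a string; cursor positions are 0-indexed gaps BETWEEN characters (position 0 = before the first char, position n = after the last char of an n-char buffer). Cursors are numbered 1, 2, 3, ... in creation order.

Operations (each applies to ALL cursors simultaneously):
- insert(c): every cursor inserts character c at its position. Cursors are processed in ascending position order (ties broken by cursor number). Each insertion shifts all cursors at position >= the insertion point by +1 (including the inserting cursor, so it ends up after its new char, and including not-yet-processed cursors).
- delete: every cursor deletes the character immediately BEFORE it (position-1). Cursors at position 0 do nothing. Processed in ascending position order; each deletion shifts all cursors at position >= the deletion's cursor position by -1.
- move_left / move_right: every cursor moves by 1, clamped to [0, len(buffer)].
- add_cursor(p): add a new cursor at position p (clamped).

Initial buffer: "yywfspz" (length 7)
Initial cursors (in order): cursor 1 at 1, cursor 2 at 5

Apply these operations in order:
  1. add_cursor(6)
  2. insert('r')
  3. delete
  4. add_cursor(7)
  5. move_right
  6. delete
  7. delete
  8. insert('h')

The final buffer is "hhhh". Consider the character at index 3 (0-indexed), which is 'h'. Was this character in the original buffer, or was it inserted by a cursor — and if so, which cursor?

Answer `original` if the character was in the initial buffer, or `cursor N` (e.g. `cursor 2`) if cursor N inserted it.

Answer: cursor 4

Derivation:
After op 1 (add_cursor(6)): buffer="yywfspz" (len 7), cursors c1@1 c2@5 c3@6, authorship .......
After op 2 (insert('r')): buffer="yrywfsrprz" (len 10), cursors c1@2 c2@7 c3@9, authorship .1....2.3.
After op 3 (delete): buffer="yywfspz" (len 7), cursors c1@1 c2@5 c3@6, authorship .......
After op 4 (add_cursor(7)): buffer="yywfspz" (len 7), cursors c1@1 c2@5 c3@6 c4@7, authorship .......
After op 5 (move_right): buffer="yywfspz" (len 7), cursors c1@2 c2@6 c3@7 c4@7, authorship .......
After op 6 (delete): buffer="ywf" (len 3), cursors c1@1 c2@3 c3@3 c4@3, authorship ...
After op 7 (delete): buffer="" (len 0), cursors c1@0 c2@0 c3@0 c4@0, authorship 
After op 8 (insert('h')): buffer="hhhh" (len 4), cursors c1@4 c2@4 c3@4 c4@4, authorship 1234
Authorship (.=original, N=cursor N): 1 2 3 4
Index 3: author = 4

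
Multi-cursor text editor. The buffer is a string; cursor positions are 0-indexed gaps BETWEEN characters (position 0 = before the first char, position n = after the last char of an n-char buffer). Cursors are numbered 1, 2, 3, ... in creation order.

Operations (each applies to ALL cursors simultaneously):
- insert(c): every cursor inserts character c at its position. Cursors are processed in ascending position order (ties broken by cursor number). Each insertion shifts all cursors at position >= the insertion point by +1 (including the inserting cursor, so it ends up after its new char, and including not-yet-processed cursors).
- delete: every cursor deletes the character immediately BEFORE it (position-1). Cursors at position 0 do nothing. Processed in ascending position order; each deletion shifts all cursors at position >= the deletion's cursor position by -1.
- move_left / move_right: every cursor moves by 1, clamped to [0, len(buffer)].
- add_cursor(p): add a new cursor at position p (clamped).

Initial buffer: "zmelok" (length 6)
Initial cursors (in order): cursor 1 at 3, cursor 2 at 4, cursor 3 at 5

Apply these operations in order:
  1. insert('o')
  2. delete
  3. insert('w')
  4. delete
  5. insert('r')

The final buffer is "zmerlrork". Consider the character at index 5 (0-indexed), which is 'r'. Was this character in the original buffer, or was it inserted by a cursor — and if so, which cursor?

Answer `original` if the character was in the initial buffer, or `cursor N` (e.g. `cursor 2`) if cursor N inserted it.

Answer: cursor 2

Derivation:
After op 1 (insert('o')): buffer="zmeoloook" (len 9), cursors c1@4 c2@6 c3@8, authorship ...1.2.3.
After op 2 (delete): buffer="zmelok" (len 6), cursors c1@3 c2@4 c3@5, authorship ......
After op 3 (insert('w')): buffer="zmewlwowk" (len 9), cursors c1@4 c2@6 c3@8, authorship ...1.2.3.
After op 4 (delete): buffer="zmelok" (len 6), cursors c1@3 c2@4 c3@5, authorship ......
After op 5 (insert('r')): buffer="zmerlrork" (len 9), cursors c1@4 c2@6 c3@8, authorship ...1.2.3.
Authorship (.=original, N=cursor N): . . . 1 . 2 . 3 .
Index 5: author = 2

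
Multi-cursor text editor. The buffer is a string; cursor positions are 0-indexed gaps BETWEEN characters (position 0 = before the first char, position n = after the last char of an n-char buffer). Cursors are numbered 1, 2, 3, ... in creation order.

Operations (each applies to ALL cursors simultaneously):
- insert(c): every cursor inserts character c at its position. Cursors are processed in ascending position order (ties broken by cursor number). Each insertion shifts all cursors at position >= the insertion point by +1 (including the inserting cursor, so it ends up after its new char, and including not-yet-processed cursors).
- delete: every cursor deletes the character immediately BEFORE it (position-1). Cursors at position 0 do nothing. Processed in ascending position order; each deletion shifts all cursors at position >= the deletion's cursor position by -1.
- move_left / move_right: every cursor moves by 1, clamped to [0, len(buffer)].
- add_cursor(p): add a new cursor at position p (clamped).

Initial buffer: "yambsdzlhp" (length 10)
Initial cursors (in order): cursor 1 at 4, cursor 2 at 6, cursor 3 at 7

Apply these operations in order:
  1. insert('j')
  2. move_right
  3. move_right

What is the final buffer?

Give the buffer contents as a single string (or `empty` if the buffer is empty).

Answer: yambjsdjzjlhp

Derivation:
After op 1 (insert('j')): buffer="yambjsdjzjlhp" (len 13), cursors c1@5 c2@8 c3@10, authorship ....1..2.3...
After op 2 (move_right): buffer="yambjsdjzjlhp" (len 13), cursors c1@6 c2@9 c3@11, authorship ....1..2.3...
After op 3 (move_right): buffer="yambjsdjzjlhp" (len 13), cursors c1@7 c2@10 c3@12, authorship ....1..2.3...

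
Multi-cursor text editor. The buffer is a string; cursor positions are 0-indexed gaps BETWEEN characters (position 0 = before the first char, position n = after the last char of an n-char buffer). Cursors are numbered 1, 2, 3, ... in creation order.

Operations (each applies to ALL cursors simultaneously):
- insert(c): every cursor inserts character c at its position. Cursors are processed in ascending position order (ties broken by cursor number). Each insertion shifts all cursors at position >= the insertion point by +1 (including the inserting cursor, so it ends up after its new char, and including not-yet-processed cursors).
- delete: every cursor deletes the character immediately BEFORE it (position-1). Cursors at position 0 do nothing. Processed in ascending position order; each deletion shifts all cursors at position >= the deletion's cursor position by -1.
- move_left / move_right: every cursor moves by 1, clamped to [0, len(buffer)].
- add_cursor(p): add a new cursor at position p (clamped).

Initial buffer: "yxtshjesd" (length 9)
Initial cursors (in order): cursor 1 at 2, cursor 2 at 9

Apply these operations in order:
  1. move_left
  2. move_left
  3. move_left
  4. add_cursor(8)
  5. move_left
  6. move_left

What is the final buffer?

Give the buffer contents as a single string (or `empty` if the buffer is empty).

After op 1 (move_left): buffer="yxtshjesd" (len 9), cursors c1@1 c2@8, authorship .........
After op 2 (move_left): buffer="yxtshjesd" (len 9), cursors c1@0 c2@7, authorship .........
After op 3 (move_left): buffer="yxtshjesd" (len 9), cursors c1@0 c2@6, authorship .........
After op 4 (add_cursor(8)): buffer="yxtshjesd" (len 9), cursors c1@0 c2@6 c3@8, authorship .........
After op 5 (move_left): buffer="yxtshjesd" (len 9), cursors c1@0 c2@5 c3@7, authorship .........
After op 6 (move_left): buffer="yxtshjesd" (len 9), cursors c1@0 c2@4 c3@6, authorship .........

Answer: yxtshjesd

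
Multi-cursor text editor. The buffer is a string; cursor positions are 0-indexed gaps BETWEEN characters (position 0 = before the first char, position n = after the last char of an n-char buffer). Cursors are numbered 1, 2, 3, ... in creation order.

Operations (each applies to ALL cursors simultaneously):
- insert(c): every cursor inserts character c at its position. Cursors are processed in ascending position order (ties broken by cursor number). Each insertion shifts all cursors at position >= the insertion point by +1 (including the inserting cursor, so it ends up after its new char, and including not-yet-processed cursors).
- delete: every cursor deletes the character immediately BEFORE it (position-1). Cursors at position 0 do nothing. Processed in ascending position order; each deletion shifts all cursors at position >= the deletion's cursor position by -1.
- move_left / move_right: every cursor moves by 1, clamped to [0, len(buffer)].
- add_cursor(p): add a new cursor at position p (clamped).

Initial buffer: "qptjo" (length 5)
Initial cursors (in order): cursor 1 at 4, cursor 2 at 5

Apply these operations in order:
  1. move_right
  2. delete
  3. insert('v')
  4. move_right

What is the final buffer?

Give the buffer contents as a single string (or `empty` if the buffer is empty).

After op 1 (move_right): buffer="qptjo" (len 5), cursors c1@5 c2@5, authorship .....
After op 2 (delete): buffer="qpt" (len 3), cursors c1@3 c2@3, authorship ...
After op 3 (insert('v')): buffer="qptvv" (len 5), cursors c1@5 c2@5, authorship ...12
After op 4 (move_right): buffer="qptvv" (len 5), cursors c1@5 c2@5, authorship ...12

Answer: qptvv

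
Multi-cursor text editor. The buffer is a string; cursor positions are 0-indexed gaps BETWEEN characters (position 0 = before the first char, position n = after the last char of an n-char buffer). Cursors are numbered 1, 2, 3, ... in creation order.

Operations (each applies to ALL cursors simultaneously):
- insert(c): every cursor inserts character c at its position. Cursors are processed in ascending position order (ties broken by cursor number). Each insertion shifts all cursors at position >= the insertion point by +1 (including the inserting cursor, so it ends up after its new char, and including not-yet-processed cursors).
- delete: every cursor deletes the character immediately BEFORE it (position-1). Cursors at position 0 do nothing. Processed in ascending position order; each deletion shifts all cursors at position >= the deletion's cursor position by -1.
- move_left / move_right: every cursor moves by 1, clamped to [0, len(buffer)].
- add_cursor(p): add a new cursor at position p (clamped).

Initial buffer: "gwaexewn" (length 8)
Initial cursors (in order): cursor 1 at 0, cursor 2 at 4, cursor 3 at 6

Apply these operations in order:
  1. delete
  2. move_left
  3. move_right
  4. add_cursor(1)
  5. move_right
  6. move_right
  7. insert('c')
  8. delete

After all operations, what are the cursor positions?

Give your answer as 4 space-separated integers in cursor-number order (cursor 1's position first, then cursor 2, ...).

Answer: 3 5 6 3

Derivation:
After op 1 (delete): buffer="gwaxwn" (len 6), cursors c1@0 c2@3 c3@4, authorship ......
After op 2 (move_left): buffer="gwaxwn" (len 6), cursors c1@0 c2@2 c3@3, authorship ......
After op 3 (move_right): buffer="gwaxwn" (len 6), cursors c1@1 c2@3 c3@4, authorship ......
After op 4 (add_cursor(1)): buffer="gwaxwn" (len 6), cursors c1@1 c4@1 c2@3 c3@4, authorship ......
After op 5 (move_right): buffer="gwaxwn" (len 6), cursors c1@2 c4@2 c2@4 c3@5, authorship ......
After op 6 (move_right): buffer="gwaxwn" (len 6), cursors c1@3 c4@3 c2@5 c3@6, authorship ......
After op 7 (insert('c')): buffer="gwaccxwcnc" (len 10), cursors c1@5 c4@5 c2@8 c3@10, authorship ...14..2.3
After op 8 (delete): buffer="gwaxwn" (len 6), cursors c1@3 c4@3 c2@5 c3@6, authorship ......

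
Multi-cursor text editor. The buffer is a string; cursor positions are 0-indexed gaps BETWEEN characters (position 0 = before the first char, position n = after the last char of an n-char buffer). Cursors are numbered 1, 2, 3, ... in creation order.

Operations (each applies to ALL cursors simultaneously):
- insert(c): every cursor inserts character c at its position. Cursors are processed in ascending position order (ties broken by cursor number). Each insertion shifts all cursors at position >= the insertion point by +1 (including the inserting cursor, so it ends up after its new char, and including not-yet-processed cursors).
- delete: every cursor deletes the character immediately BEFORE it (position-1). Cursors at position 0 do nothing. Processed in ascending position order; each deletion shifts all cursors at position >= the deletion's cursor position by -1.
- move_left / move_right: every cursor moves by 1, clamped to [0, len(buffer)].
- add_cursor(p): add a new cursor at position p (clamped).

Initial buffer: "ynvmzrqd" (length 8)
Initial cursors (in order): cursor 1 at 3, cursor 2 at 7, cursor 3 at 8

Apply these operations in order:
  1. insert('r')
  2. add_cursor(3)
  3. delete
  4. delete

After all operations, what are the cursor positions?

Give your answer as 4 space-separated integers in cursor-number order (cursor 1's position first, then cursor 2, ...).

Answer: 0 3 3 0

Derivation:
After op 1 (insert('r')): buffer="ynvrmzrqrdr" (len 11), cursors c1@4 c2@9 c3@11, authorship ...1....2.3
After op 2 (add_cursor(3)): buffer="ynvrmzrqrdr" (len 11), cursors c4@3 c1@4 c2@9 c3@11, authorship ...1....2.3
After op 3 (delete): buffer="ynmzrqd" (len 7), cursors c1@2 c4@2 c2@6 c3@7, authorship .......
After op 4 (delete): buffer="mzr" (len 3), cursors c1@0 c4@0 c2@3 c3@3, authorship ...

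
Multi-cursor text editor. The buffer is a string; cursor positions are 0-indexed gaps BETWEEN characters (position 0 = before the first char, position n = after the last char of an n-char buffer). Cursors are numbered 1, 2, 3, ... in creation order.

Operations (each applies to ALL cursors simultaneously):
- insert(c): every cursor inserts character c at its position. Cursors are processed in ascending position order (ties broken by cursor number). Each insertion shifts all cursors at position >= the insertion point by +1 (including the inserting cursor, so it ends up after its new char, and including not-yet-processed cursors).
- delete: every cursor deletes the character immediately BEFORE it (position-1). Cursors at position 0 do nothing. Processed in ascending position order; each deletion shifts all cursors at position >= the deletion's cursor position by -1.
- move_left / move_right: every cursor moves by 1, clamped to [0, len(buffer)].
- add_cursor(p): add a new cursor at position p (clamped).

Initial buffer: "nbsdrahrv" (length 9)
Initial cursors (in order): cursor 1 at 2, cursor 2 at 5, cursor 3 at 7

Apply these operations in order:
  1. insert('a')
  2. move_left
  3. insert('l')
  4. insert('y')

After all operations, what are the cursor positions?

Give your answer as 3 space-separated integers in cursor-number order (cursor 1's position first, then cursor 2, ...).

Answer: 4 10 15

Derivation:
After op 1 (insert('a')): buffer="nbasdraaharv" (len 12), cursors c1@3 c2@7 c3@10, authorship ..1...2..3..
After op 2 (move_left): buffer="nbasdraaharv" (len 12), cursors c1@2 c2@6 c3@9, authorship ..1...2..3..
After op 3 (insert('l')): buffer="nblasdrlaahlarv" (len 15), cursors c1@3 c2@8 c3@12, authorship ..11...22..33..
After op 4 (insert('y')): buffer="nblyasdrlyaahlyarv" (len 18), cursors c1@4 c2@10 c3@15, authorship ..111...222..333..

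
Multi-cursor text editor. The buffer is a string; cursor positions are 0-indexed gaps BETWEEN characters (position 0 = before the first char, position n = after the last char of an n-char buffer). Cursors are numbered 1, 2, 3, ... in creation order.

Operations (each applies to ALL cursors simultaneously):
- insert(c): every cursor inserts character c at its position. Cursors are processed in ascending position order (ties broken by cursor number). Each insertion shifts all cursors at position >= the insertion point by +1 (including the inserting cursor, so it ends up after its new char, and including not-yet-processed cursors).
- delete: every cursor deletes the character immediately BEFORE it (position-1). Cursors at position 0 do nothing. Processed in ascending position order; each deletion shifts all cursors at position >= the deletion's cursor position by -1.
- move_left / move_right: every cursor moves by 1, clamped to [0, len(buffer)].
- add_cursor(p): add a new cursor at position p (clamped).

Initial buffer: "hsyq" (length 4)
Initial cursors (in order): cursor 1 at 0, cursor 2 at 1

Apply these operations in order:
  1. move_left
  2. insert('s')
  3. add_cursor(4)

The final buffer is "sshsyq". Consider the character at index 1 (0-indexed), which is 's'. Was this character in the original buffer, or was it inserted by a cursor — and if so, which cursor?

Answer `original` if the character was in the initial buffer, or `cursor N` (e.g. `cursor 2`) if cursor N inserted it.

After op 1 (move_left): buffer="hsyq" (len 4), cursors c1@0 c2@0, authorship ....
After op 2 (insert('s')): buffer="sshsyq" (len 6), cursors c1@2 c2@2, authorship 12....
After op 3 (add_cursor(4)): buffer="sshsyq" (len 6), cursors c1@2 c2@2 c3@4, authorship 12....
Authorship (.=original, N=cursor N): 1 2 . . . .
Index 1: author = 2

Answer: cursor 2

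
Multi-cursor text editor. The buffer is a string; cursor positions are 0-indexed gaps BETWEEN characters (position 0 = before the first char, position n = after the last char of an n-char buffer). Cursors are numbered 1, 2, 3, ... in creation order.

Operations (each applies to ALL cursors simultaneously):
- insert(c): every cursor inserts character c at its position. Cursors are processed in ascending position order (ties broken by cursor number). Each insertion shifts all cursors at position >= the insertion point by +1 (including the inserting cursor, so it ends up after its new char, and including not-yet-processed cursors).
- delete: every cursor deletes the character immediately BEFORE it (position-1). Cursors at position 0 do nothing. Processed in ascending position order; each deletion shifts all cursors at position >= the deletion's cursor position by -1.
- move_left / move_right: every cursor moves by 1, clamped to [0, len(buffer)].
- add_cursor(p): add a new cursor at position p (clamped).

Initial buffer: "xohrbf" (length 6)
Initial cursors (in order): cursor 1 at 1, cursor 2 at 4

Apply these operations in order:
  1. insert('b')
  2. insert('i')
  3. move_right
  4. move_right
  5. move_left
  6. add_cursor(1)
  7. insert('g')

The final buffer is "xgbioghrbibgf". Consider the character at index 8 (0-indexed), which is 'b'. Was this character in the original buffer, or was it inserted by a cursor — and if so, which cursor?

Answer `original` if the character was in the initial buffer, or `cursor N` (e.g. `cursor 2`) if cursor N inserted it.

After op 1 (insert('b')): buffer="xbohrbbf" (len 8), cursors c1@2 c2@6, authorship .1...2..
After op 2 (insert('i')): buffer="xbiohrbibf" (len 10), cursors c1@3 c2@8, authorship .11...22..
After op 3 (move_right): buffer="xbiohrbibf" (len 10), cursors c1@4 c2@9, authorship .11...22..
After op 4 (move_right): buffer="xbiohrbibf" (len 10), cursors c1@5 c2@10, authorship .11...22..
After op 5 (move_left): buffer="xbiohrbibf" (len 10), cursors c1@4 c2@9, authorship .11...22..
After op 6 (add_cursor(1)): buffer="xbiohrbibf" (len 10), cursors c3@1 c1@4 c2@9, authorship .11...22..
After op 7 (insert('g')): buffer="xgbioghrbibgf" (len 13), cursors c3@2 c1@6 c2@12, authorship .311.1..22.2.
Authorship (.=original, N=cursor N): . 3 1 1 . 1 . . 2 2 . 2 .
Index 8: author = 2

Answer: cursor 2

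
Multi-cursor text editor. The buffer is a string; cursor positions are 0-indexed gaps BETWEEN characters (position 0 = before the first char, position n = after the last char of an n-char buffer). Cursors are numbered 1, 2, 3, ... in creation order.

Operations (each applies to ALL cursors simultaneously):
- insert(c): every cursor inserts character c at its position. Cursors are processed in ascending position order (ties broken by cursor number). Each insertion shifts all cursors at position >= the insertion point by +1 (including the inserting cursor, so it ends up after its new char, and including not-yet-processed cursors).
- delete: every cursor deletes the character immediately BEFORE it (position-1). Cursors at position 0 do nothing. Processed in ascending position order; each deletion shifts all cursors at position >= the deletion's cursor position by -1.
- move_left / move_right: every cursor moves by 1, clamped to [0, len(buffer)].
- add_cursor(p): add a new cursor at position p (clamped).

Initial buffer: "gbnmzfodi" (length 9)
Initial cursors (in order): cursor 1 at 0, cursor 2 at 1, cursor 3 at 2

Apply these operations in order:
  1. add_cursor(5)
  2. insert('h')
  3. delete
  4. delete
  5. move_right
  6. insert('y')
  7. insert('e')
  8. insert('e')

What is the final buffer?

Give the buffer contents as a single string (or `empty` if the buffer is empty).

After op 1 (add_cursor(5)): buffer="gbnmzfodi" (len 9), cursors c1@0 c2@1 c3@2 c4@5, authorship .........
After op 2 (insert('h')): buffer="hghbhnmzhfodi" (len 13), cursors c1@1 c2@3 c3@5 c4@9, authorship 1.2.3...4....
After op 3 (delete): buffer="gbnmzfodi" (len 9), cursors c1@0 c2@1 c3@2 c4@5, authorship .........
After op 4 (delete): buffer="nmfodi" (len 6), cursors c1@0 c2@0 c3@0 c4@2, authorship ......
After op 5 (move_right): buffer="nmfodi" (len 6), cursors c1@1 c2@1 c3@1 c4@3, authorship ......
After op 6 (insert('y')): buffer="nyyymfyodi" (len 10), cursors c1@4 c2@4 c3@4 c4@7, authorship .123..4...
After op 7 (insert('e')): buffer="nyyyeeemfyeodi" (len 14), cursors c1@7 c2@7 c3@7 c4@11, authorship .123123..44...
After op 8 (insert('e')): buffer="nyyyeeeeeemfyeeodi" (len 18), cursors c1@10 c2@10 c3@10 c4@15, authorship .123123123..444...

Answer: nyyyeeeeeemfyeeodi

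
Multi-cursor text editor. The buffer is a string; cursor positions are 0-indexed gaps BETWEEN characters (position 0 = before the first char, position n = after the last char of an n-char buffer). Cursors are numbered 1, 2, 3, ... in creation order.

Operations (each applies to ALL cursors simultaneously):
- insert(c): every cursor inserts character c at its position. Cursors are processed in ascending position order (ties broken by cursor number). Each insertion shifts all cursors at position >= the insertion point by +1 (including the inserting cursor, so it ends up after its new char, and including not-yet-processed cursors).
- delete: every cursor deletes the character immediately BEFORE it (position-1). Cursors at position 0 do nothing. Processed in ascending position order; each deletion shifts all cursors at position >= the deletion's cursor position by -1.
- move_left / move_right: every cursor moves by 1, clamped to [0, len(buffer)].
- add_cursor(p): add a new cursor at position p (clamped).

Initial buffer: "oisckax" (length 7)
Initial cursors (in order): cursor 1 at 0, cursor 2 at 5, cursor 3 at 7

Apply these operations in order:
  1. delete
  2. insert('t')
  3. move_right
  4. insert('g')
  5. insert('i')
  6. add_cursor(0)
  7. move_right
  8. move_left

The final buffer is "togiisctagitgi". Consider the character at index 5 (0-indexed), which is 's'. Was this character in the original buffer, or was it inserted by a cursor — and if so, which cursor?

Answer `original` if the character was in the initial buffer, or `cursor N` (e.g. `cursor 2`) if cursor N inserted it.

After op 1 (delete): buffer="oisca" (len 5), cursors c1@0 c2@4 c3@5, authorship .....
After op 2 (insert('t')): buffer="toisctat" (len 8), cursors c1@1 c2@6 c3@8, authorship 1....2.3
After op 3 (move_right): buffer="toisctat" (len 8), cursors c1@2 c2@7 c3@8, authorship 1....2.3
After op 4 (insert('g')): buffer="togisctagtg" (len 11), cursors c1@3 c2@9 c3@11, authorship 1.1...2.233
After op 5 (insert('i')): buffer="togiisctagitgi" (len 14), cursors c1@4 c2@11 c3@14, authorship 1.11...2.22333
After op 6 (add_cursor(0)): buffer="togiisctagitgi" (len 14), cursors c4@0 c1@4 c2@11 c3@14, authorship 1.11...2.22333
After op 7 (move_right): buffer="togiisctagitgi" (len 14), cursors c4@1 c1@5 c2@12 c3@14, authorship 1.11...2.22333
After op 8 (move_left): buffer="togiisctagitgi" (len 14), cursors c4@0 c1@4 c2@11 c3@13, authorship 1.11...2.22333
Authorship (.=original, N=cursor N): 1 . 1 1 . . . 2 . 2 2 3 3 3
Index 5: author = original

Answer: original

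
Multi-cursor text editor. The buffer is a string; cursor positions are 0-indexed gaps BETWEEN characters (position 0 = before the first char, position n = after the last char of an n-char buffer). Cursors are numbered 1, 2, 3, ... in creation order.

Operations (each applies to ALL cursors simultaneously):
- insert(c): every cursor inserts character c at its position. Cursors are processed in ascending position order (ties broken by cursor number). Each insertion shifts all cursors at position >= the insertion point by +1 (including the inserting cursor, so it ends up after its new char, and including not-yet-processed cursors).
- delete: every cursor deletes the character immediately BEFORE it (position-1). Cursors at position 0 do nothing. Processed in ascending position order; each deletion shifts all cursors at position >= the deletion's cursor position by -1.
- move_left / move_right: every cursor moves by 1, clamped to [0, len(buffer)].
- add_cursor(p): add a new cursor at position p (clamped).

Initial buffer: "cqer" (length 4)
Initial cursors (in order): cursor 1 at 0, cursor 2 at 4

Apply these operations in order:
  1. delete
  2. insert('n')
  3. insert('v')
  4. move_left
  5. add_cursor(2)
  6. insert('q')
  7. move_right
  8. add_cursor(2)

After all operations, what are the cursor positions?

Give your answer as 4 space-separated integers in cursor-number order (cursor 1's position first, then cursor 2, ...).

Answer: 3 10 5 2

Derivation:
After op 1 (delete): buffer="cqe" (len 3), cursors c1@0 c2@3, authorship ...
After op 2 (insert('n')): buffer="ncqen" (len 5), cursors c1@1 c2@5, authorship 1...2
After op 3 (insert('v')): buffer="nvcqenv" (len 7), cursors c1@2 c2@7, authorship 11...22
After op 4 (move_left): buffer="nvcqenv" (len 7), cursors c1@1 c2@6, authorship 11...22
After op 5 (add_cursor(2)): buffer="nvcqenv" (len 7), cursors c1@1 c3@2 c2@6, authorship 11...22
After op 6 (insert('q')): buffer="nqvqcqenqv" (len 10), cursors c1@2 c3@4 c2@9, authorship 1113...222
After op 7 (move_right): buffer="nqvqcqenqv" (len 10), cursors c1@3 c3@5 c2@10, authorship 1113...222
After op 8 (add_cursor(2)): buffer="nqvqcqenqv" (len 10), cursors c4@2 c1@3 c3@5 c2@10, authorship 1113...222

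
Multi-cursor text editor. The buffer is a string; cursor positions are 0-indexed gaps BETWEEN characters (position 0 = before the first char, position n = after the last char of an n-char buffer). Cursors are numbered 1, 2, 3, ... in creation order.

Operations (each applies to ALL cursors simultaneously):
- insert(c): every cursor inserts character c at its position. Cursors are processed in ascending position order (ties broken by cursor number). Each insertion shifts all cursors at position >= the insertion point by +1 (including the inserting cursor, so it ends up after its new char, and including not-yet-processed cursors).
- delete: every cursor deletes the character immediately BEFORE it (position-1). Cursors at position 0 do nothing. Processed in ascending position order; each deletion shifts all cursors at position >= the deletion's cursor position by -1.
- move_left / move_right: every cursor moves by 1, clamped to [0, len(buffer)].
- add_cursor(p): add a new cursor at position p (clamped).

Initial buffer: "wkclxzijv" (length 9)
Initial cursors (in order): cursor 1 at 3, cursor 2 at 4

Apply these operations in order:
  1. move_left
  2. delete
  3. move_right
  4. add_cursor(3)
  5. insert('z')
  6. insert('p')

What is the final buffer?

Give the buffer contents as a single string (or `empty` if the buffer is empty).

After op 1 (move_left): buffer="wkclxzijv" (len 9), cursors c1@2 c2@3, authorship .........
After op 2 (delete): buffer="wlxzijv" (len 7), cursors c1@1 c2@1, authorship .......
After op 3 (move_right): buffer="wlxzijv" (len 7), cursors c1@2 c2@2, authorship .......
After op 4 (add_cursor(3)): buffer="wlxzijv" (len 7), cursors c1@2 c2@2 c3@3, authorship .......
After op 5 (insert('z')): buffer="wlzzxzzijv" (len 10), cursors c1@4 c2@4 c3@6, authorship ..12.3....
After op 6 (insert('p')): buffer="wlzzppxzpzijv" (len 13), cursors c1@6 c2@6 c3@9, authorship ..1212.33....

Answer: wlzzppxzpzijv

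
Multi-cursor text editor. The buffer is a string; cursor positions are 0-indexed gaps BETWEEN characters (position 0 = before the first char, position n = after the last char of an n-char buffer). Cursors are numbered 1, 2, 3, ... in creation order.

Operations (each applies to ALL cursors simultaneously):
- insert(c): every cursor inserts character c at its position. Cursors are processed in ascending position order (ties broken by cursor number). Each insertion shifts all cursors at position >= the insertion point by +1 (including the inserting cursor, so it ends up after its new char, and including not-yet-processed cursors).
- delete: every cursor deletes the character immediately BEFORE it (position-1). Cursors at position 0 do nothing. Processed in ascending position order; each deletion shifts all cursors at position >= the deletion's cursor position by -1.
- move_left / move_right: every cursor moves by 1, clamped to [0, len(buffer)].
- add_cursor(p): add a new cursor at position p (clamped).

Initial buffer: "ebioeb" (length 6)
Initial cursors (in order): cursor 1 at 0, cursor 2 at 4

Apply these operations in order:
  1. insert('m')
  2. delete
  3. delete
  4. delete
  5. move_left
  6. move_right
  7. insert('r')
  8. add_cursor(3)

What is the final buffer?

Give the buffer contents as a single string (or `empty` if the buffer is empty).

Answer: erbreb

Derivation:
After op 1 (insert('m')): buffer="mebiomeb" (len 8), cursors c1@1 c2@6, authorship 1....2..
After op 2 (delete): buffer="ebioeb" (len 6), cursors c1@0 c2@4, authorship ......
After op 3 (delete): buffer="ebieb" (len 5), cursors c1@0 c2@3, authorship .....
After op 4 (delete): buffer="ebeb" (len 4), cursors c1@0 c2@2, authorship ....
After op 5 (move_left): buffer="ebeb" (len 4), cursors c1@0 c2@1, authorship ....
After op 6 (move_right): buffer="ebeb" (len 4), cursors c1@1 c2@2, authorship ....
After op 7 (insert('r')): buffer="erbreb" (len 6), cursors c1@2 c2@4, authorship .1.2..
After op 8 (add_cursor(3)): buffer="erbreb" (len 6), cursors c1@2 c3@3 c2@4, authorship .1.2..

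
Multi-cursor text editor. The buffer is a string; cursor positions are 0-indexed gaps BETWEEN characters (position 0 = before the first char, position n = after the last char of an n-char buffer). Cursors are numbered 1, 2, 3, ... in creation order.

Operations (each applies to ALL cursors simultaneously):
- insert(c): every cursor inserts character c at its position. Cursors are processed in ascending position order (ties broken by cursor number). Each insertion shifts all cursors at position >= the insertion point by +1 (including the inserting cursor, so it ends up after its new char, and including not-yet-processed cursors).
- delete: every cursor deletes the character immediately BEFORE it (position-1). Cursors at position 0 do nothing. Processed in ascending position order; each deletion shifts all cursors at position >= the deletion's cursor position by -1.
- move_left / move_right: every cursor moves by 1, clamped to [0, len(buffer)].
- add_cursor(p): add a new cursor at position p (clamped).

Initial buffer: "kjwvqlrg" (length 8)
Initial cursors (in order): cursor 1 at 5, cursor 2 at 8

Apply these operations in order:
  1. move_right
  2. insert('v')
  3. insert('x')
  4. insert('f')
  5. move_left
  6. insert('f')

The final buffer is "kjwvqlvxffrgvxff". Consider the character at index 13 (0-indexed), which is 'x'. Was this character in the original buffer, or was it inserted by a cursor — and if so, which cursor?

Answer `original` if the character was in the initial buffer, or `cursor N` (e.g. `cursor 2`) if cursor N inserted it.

Answer: cursor 2

Derivation:
After op 1 (move_right): buffer="kjwvqlrg" (len 8), cursors c1@6 c2@8, authorship ........
After op 2 (insert('v')): buffer="kjwvqlvrgv" (len 10), cursors c1@7 c2@10, authorship ......1..2
After op 3 (insert('x')): buffer="kjwvqlvxrgvx" (len 12), cursors c1@8 c2@12, authorship ......11..22
After op 4 (insert('f')): buffer="kjwvqlvxfrgvxf" (len 14), cursors c1@9 c2@14, authorship ......111..222
After op 5 (move_left): buffer="kjwvqlvxfrgvxf" (len 14), cursors c1@8 c2@13, authorship ......111..222
After op 6 (insert('f')): buffer="kjwvqlvxffrgvxff" (len 16), cursors c1@9 c2@15, authorship ......1111..2222
Authorship (.=original, N=cursor N): . . . . . . 1 1 1 1 . . 2 2 2 2
Index 13: author = 2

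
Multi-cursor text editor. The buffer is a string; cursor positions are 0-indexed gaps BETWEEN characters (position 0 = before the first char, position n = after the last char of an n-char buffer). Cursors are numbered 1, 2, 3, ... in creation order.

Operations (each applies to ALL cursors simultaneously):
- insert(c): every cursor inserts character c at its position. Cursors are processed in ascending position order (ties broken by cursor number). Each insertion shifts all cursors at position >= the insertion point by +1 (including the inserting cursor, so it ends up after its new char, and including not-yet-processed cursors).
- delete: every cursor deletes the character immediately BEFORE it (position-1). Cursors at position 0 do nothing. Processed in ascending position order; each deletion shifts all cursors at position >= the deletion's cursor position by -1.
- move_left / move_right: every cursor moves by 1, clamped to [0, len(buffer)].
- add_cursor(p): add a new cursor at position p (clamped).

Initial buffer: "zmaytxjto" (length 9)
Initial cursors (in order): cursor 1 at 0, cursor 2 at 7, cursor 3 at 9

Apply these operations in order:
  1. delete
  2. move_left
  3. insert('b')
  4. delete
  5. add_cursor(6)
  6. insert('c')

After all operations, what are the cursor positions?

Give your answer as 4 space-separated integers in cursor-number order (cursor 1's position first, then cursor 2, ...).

After op 1 (delete): buffer="zmaytxt" (len 7), cursors c1@0 c2@6 c3@7, authorship .......
After op 2 (move_left): buffer="zmaytxt" (len 7), cursors c1@0 c2@5 c3@6, authorship .......
After op 3 (insert('b')): buffer="bzmaytbxbt" (len 10), cursors c1@1 c2@7 c3@9, authorship 1.....2.3.
After op 4 (delete): buffer="zmaytxt" (len 7), cursors c1@0 c2@5 c3@6, authorship .......
After op 5 (add_cursor(6)): buffer="zmaytxt" (len 7), cursors c1@0 c2@5 c3@6 c4@6, authorship .......
After op 6 (insert('c')): buffer="czmaytcxcct" (len 11), cursors c1@1 c2@7 c3@10 c4@10, authorship 1.....2.34.

Answer: 1 7 10 10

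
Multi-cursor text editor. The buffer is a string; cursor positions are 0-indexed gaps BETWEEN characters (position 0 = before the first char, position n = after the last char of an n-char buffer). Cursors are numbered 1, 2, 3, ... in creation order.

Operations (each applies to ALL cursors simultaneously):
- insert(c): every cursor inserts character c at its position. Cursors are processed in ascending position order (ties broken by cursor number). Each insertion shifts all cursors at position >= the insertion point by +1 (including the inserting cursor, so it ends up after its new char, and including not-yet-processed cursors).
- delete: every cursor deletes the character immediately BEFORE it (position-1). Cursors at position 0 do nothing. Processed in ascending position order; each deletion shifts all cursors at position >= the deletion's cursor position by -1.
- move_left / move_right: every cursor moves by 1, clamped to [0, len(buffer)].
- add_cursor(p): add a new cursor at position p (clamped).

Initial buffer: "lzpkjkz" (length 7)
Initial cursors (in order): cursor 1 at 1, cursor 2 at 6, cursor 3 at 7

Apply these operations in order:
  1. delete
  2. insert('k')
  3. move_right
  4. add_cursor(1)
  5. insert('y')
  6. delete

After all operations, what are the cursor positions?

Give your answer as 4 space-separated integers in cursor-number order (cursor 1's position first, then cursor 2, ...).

Answer: 2 7 7 1

Derivation:
After op 1 (delete): buffer="zpkj" (len 4), cursors c1@0 c2@4 c3@4, authorship ....
After op 2 (insert('k')): buffer="kzpkjkk" (len 7), cursors c1@1 c2@7 c3@7, authorship 1....23
After op 3 (move_right): buffer="kzpkjkk" (len 7), cursors c1@2 c2@7 c3@7, authorship 1....23
After op 4 (add_cursor(1)): buffer="kzpkjkk" (len 7), cursors c4@1 c1@2 c2@7 c3@7, authorship 1....23
After op 5 (insert('y')): buffer="kyzypkjkkyy" (len 11), cursors c4@2 c1@4 c2@11 c3@11, authorship 14.1...2323
After op 6 (delete): buffer="kzpkjkk" (len 7), cursors c4@1 c1@2 c2@7 c3@7, authorship 1....23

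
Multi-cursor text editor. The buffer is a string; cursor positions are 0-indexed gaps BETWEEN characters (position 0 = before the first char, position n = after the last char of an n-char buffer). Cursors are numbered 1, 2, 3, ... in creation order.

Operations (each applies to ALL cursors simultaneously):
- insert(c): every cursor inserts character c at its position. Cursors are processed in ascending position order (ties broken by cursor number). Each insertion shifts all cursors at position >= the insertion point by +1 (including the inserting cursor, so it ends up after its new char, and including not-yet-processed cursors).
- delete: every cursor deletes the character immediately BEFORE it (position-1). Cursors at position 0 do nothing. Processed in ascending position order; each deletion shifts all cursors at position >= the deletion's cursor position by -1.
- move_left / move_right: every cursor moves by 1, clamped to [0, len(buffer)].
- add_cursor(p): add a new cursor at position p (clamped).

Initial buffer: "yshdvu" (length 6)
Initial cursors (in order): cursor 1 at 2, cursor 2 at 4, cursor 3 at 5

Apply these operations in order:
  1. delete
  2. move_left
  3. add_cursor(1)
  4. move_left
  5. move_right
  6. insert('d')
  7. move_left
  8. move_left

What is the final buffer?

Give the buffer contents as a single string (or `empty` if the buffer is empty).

After op 1 (delete): buffer="yhu" (len 3), cursors c1@1 c2@2 c3@2, authorship ...
After op 2 (move_left): buffer="yhu" (len 3), cursors c1@0 c2@1 c3@1, authorship ...
After op 3 (add_cursor(1)): buffer="yhu" (len 3), cursors c1@0 c2@1 c3@1 c4@1, authorship ...
After op 4 (move_left): buffer="yhu" (len 3), cursors c1@0 c2@0 c3@0 c4@0, authorship ...
After op 5 (move_right): buffer="yhu" (len 3), cursors c1@1 c2@1 c3@1 c4@1, authorship ...
After op 6 (insert('d')): buffer="yddddhu" (len 7), cursors c1@5 c2@5 c3@5 c4@5, authorship .1234..
After op 7 (move_left): buffer="yddddhu" (len 7), cursors c1@4 c2@4 c3@4 c4@4, authorship .1234..
After op 8 (move_left): buffer="yddddhu" (len 7), cursors c1@3 c2@3 c3@3 c4@3, authorship .1234..

Answer: yddddhu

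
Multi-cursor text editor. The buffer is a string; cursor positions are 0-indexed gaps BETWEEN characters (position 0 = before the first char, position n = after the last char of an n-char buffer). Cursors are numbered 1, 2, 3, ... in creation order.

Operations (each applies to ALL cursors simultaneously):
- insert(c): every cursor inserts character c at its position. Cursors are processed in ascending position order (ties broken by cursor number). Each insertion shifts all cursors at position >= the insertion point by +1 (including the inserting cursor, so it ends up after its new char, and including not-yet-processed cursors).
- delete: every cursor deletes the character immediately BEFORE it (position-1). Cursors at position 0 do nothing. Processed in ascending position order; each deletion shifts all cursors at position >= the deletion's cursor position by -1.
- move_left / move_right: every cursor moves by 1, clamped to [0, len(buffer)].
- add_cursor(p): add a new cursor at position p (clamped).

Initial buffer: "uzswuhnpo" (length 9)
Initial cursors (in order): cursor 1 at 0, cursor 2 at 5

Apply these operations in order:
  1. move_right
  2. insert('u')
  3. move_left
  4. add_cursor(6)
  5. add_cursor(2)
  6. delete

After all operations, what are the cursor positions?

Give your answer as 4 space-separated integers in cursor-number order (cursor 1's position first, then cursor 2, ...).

Answer: 0 3 3 0

Derivation:
After op 1 (move_right): buffer="uzswuhnpo" (len 9), cursors c1@1 c2@6, authorship .........
After op 2 (insert('u')): buffer="uuzswuhunpo" (len 11), cursors c1@2 c2@8, authorship .1.....2...
After op 3 (move_left): buffer="uuzswuhunpo" (len 11), cursors c1@1 c2@7, authorship .1.....2...
After op 4 (add_cursor(6)): buffer="uuzswuhunpo" (len 11), cursors c1@1 c3@6 c2@7, authorship .1.....2...
After op 5 (add_cursor(2)): buffer="uuzswuhunpo" (len 11), cursors c1@1 c4@2 c3@6 c2@7, authorship .1.....2...
After op 6 (delete): buffer="zswunpo" (len 7), cursors c1@0 c4@0 c2@3 c3@3, authorship ...2...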